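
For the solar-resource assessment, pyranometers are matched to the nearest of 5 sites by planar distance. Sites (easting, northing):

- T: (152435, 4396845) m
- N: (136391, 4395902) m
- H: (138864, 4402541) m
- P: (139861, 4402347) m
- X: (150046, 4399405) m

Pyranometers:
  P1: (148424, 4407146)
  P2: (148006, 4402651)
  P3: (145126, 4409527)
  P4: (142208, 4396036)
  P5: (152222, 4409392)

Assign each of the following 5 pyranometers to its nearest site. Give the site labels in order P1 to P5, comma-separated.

X, X, P, N, X

P1 → X (d²=62553965.00)
P2 → X (d²=14698116.00)
P3 → P (d²=79272625.00)
P4 → N (d²=33855445.00)
P5 → X (d²=104475145.00)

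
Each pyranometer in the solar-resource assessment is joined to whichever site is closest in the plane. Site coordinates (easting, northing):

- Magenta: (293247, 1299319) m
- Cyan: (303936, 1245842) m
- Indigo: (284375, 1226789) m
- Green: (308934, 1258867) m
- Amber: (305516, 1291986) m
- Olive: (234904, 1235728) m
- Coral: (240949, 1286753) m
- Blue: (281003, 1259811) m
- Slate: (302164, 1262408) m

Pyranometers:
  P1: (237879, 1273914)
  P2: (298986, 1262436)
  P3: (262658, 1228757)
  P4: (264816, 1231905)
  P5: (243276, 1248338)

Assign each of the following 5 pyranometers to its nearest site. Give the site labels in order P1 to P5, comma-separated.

P1 → Coral (d²=174264821.00)
P2 → Slate (d²=10100468.00)
P3 → Indigo (d²=475501113.00)
P4 → Indigo (d²=408727937.00)
P5 → Olive (d²=229102484.00)

Coral, Slate, Indigo, Indigo, Olive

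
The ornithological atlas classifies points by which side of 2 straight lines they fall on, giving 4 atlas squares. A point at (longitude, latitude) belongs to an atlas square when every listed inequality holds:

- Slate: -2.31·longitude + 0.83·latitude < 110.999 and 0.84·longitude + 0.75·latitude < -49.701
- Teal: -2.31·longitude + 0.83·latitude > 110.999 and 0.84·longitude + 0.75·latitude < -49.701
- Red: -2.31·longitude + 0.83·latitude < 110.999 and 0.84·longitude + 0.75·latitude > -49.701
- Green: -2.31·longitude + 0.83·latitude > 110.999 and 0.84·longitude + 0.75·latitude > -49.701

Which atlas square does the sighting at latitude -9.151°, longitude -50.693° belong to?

Red

-2.31·-50.693 + 0.83·-9.151 = 109.505, which is < 110.999
0.84·-50.693 + 0.75·-9.151 = -49.445, which is > -49.701
This sign pattern matches Red.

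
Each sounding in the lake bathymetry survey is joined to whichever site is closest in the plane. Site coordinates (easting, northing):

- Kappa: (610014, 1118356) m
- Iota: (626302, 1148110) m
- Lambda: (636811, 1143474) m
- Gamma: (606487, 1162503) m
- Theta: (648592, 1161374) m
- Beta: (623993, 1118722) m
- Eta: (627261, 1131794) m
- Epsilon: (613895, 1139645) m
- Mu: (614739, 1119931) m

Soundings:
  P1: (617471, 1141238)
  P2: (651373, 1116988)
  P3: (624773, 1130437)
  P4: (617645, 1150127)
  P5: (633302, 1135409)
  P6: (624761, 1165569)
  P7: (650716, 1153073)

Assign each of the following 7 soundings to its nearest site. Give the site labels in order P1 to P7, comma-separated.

P1 → Epsilon (d²=15325425.00)
P2 → Beta (d²=752671156.00)
P3 → Eta (d²=8031593.00)
P4 → Iota (d²=79011938.00)
P5 → Eta (d²=49561906.00)
P6 → Iota (d²=307191362.00)
P7 → Theta (d²=73417977.00)

Epsilon, Beta, Eta, Iota, Eta, Iota, Theta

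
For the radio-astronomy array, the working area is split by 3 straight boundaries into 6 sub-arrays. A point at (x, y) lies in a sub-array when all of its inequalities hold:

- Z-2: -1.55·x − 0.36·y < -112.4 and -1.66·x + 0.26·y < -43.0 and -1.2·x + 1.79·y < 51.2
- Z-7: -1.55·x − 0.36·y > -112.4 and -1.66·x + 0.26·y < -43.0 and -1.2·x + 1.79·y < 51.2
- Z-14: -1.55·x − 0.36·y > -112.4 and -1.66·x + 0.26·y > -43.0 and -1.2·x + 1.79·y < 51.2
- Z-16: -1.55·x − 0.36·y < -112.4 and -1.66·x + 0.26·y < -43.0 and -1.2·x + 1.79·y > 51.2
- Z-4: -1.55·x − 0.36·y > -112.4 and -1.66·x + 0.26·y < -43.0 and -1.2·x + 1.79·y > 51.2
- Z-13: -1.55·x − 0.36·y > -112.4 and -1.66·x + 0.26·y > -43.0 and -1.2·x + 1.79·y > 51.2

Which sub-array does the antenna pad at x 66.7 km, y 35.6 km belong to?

Z-2

-1.55·66.7 − 0.36·35.6 = -116.201, which is < -112.4
-1.66·66.7 + 0.26·35.6 = -101.466, which is < -43.0
-1.2·66.7 + 1.79·35.6 = -16.316, which is < 51.2
This sign pattern matches Z-2.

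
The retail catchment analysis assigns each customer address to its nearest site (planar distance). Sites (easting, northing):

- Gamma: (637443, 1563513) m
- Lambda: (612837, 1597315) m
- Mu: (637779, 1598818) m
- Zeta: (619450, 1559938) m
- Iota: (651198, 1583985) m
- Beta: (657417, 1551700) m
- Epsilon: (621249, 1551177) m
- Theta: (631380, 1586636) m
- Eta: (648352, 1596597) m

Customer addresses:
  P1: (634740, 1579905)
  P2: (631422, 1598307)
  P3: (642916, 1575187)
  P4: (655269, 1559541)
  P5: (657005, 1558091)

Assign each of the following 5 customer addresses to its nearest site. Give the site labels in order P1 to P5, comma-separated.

P1 → Theta (d²=56595961.00)
P2 → Mu (d²=40672570.00)
P3 → Iota (d²=145996328.00)
P4 → Beta (d²=66095185.00)
P5 → Beta (d²=41014625.00)

Theta, Mu, Iota, Beta, Beta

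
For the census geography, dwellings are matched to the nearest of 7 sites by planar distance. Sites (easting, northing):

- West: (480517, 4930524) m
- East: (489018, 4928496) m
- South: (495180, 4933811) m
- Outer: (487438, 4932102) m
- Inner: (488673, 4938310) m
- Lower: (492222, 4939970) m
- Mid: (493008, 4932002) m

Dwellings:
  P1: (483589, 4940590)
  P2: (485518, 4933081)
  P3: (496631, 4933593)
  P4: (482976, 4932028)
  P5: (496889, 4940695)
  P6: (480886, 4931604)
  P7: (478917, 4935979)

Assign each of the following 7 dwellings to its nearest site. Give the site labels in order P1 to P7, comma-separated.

P1 → Inner (d²=31045456.00)
P2 → Outer (d²=4644841.00)
P3 → South (d²=2152925.00)
P4 → West (d²=8308697.00)
P5 → Lower (d²=22306514.00)
P6 → West (d²=1302561.00)
P7 → West (d²=32317025.00)

Inner, Outer, South, West, Lower, West, West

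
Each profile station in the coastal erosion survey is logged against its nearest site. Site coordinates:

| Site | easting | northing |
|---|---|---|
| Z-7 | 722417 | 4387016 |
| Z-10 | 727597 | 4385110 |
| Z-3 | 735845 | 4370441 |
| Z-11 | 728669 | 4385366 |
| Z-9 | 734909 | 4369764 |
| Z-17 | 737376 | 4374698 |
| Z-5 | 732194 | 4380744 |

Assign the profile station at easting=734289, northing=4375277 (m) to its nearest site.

Squared distances to each site:
Z-7: 278748505.000; Z-10: 141470753.000; Z-3: 25808032.000; Z-11: 133372321.000; Z-9: 30777569.000; Z-17: 9864810.000; Z-5: 34277114.000.
Minimum at Z-17.

Z-17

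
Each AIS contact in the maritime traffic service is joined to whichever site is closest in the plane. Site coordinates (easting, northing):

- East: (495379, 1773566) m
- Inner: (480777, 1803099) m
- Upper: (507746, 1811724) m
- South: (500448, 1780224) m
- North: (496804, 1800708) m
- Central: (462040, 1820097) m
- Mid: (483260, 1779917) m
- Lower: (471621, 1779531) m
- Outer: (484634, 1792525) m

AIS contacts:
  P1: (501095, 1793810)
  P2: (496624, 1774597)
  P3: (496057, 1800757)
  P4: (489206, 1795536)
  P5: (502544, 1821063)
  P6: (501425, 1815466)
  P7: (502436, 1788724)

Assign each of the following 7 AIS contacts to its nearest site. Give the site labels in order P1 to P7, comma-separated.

P1 → North (d²=65995085.00)
P2 → East (d²=2612986.00)
P3 → North (d²=560410.00)
P4 → Outer (d²=29969305.00)
P5 → Upper (d²=114277725.00)
P6 → Upper (d²=53957605.00)
P7 → South (d²=76202144.00)

North, East, North, Outer, Upper, Upper, South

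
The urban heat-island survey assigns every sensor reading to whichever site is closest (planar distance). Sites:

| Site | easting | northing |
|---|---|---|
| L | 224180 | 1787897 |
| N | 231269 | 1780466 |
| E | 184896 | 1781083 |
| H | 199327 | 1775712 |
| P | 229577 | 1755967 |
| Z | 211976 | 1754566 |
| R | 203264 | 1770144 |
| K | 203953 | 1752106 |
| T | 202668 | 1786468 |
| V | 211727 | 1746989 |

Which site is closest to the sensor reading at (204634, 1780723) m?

Squared distances to each site:
L: 433512392.000; N: 709489274.000; E: 389718244.000; H: 53274370.000; P: 1235012785.000; Z: 738093613.000; R: 113792141.000; K: 819396450.000; T: 36870181.000; V: 1188293405.000.
Minimum at T.

T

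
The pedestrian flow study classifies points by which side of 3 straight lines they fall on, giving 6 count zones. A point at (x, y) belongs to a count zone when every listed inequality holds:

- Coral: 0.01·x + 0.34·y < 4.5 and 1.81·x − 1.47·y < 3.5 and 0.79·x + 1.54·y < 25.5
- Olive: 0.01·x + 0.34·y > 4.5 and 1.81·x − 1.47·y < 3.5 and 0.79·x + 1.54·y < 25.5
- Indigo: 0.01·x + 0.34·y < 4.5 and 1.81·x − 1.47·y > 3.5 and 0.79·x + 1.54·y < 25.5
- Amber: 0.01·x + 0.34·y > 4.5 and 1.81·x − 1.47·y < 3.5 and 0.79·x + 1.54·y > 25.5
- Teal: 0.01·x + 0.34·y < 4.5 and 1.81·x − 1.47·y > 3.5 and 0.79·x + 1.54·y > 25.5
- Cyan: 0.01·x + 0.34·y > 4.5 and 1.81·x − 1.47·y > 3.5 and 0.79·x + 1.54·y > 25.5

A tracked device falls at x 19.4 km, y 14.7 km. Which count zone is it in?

Cyan

0.01·19.4 + 0.34·14.7 = 5.192, which is > 4.5
1.81·19.4 − 1.47·14.7 = 13.505, which is > 3.5
0.79·19.4 + 1.54·14.7 = 37.964, which is > 25.5
This sign pattern matches Cyan.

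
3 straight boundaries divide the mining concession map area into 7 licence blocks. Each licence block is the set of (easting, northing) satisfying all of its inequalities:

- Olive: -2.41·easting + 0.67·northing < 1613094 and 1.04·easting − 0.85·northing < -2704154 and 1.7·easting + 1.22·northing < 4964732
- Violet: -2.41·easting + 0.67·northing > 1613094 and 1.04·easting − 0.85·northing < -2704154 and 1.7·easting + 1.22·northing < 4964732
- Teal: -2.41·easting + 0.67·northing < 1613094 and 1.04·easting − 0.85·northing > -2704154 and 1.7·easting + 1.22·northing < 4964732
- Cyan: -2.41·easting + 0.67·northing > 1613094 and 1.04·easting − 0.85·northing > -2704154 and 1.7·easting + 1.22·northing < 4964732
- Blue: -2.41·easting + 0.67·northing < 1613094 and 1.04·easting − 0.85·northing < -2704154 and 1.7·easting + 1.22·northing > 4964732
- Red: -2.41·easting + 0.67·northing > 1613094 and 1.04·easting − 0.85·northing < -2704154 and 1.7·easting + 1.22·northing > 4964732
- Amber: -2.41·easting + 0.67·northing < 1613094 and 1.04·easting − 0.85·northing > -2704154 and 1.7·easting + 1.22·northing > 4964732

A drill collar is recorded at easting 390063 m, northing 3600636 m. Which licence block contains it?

-2.41·390063 + 0.67·3600636 = 1472374.290, which is < 1613094
1.04·390063 − 0.85·3600636 = -2654875.080, which is > -2704154
1.7·390063 + 1.22·3600636 = 5055883.020, which is > 4964732
This sign pattern matches Amber.

Amber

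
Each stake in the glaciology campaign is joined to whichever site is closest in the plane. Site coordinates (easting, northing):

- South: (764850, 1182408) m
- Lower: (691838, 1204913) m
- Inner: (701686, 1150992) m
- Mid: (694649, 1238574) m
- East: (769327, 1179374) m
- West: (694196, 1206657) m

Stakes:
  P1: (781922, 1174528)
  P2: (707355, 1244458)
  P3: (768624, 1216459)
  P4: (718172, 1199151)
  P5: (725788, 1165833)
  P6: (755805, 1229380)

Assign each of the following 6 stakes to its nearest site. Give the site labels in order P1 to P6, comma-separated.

East, Mid, South, West, Inner, South

P1 → East (d²=182117741.00)
P2 → Mid (d²=196063892.00)
P3 → South (d²=1173713677.00)
P4 → West (d²=631188612.00)
P5 → Inner (d²=801161685.00)
P6 → South (d²=2288180809.00)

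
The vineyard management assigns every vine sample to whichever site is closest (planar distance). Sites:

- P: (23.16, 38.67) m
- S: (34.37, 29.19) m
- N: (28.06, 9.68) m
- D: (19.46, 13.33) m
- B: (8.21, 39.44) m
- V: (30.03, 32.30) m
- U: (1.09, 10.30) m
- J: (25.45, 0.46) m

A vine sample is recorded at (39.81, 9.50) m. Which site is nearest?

N

Squared distances to each site:
P: 1128.111; S: 417.290; N: 138.095; D: 428.791; B: 1894.964; V: 615.488; U: 1499.878; J: 287.931.
Minimum at N.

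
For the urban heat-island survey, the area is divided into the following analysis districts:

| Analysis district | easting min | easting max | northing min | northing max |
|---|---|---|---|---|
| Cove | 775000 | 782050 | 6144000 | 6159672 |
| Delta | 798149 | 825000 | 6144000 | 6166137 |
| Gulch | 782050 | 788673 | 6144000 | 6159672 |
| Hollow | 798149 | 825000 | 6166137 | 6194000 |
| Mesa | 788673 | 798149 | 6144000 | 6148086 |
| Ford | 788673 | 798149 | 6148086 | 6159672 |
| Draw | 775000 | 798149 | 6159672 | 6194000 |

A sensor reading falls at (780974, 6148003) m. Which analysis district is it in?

The point has easting = 780974 and northing = 6148003.
Only Cove satisfies 775000 ≤ easting ≤ 782050 and 6144000 ≤ northing ≤ 6159672.

Cove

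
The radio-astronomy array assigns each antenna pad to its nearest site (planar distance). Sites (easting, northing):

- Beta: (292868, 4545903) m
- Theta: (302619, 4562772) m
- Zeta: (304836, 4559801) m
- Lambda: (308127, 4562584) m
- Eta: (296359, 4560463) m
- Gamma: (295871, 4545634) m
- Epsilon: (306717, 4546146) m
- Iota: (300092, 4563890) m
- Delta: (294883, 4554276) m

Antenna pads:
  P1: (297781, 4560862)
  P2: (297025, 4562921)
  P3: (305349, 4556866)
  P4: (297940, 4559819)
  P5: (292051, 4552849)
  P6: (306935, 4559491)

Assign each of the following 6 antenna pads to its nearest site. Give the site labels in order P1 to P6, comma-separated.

Eta, Eta, Zeta, Eta, Delta, Zeta

P1 → Eta (d²=2181285.00)
P2 → Eta (d²=6485320.00)
P3 → Zeta (d²=8877394.00)
P4 → Eta (d²=2914297.00)
P5 → Delta (d²=10056553.00)
P6 → Zeta (d²=4501901.00)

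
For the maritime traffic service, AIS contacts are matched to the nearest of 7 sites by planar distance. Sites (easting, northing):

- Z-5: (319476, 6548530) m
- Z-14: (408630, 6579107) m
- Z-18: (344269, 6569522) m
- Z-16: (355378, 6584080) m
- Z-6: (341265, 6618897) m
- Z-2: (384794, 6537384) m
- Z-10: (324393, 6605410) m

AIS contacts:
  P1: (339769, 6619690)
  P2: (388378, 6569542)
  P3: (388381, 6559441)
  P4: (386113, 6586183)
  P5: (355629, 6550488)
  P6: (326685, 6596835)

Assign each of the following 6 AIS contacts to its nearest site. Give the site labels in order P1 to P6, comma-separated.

Z-6, Z-14, Z-2, Z-14, Z-18, Z-10

P1 → Z-6 (d²=2866865.00)
P2 → Z-14 (d²=501632729.00)
P3 → Z-2 (d²=499377818.00)
P4 → Z-14 (d²=557085065.00)
P5 → Z-18 (d²=491342756.00)
P6 → Z-10 (d²=78783889.00)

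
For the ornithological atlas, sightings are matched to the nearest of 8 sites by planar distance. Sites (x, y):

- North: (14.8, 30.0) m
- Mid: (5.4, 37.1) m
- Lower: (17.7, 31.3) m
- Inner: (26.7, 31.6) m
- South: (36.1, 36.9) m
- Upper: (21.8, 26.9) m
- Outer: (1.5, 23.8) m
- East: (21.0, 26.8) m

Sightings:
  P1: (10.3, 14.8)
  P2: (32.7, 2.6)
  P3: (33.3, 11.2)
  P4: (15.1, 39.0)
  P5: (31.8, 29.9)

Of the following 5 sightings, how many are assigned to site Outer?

1

P1 → Outer
P2 → Upper
P3 → Upper
P4 → Lower
P5 → Inner
1 of the 5 goes to Outer.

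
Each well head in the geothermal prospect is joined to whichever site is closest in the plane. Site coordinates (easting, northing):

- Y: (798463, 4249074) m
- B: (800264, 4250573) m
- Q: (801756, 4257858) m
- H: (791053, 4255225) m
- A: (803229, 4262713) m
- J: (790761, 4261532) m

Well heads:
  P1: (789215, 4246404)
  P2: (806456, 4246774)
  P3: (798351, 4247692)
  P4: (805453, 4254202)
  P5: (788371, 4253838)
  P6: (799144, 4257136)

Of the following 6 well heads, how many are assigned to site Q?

P1 → H
P2 → B
P3 → Y
P4 → Q
P5 → H
P6 → Q
2 of the 6 go to Q.

2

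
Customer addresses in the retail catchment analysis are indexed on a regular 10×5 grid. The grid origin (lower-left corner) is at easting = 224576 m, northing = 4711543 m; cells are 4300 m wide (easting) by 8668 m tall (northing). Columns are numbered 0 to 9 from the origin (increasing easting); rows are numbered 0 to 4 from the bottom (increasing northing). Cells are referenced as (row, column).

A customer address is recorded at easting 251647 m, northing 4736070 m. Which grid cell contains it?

Column index: ⌊(251647 − 224576) / 4300⌋ = ⌊6.296⌋ = 6
Row offset from origin: ⌊(4736070 − 4711543) / 8668⌋ = ⌊2.830⌋ = 2 → row 2

(2, 6)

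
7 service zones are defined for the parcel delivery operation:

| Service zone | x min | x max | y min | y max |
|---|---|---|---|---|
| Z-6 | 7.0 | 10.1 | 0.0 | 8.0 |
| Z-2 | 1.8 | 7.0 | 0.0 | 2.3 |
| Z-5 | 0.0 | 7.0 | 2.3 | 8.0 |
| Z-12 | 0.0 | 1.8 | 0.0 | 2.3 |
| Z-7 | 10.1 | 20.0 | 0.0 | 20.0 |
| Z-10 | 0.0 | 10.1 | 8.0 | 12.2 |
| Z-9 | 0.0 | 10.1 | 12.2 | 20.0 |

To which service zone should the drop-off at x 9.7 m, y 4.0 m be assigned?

Z-6

The point has x = 9.7 and y = 4.0.
Only Z-6 satisfies 7.0 ≤ x ≤ 10.1 and 0.0 ≤ y ≤ 8.0.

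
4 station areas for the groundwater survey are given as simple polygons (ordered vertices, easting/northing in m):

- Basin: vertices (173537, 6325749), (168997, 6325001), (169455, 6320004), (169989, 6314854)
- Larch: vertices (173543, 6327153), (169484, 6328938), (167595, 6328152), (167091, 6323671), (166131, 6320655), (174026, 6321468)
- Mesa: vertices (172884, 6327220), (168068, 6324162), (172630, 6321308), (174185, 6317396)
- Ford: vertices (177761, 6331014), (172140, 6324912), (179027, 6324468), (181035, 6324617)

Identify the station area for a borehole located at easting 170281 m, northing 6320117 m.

Basin

Cast a ray rightward from (170281, 6320117). For each polygon, the edges (by vertex number in listed order) whose endpoints lie on opposite sides of northing = 6320117, where each meets that height, and whether that is right or left of the point:
Basin: 2–3 at easting≈169444.6 (left), 4–1 at easting≈171702.9 (right) → 1 crossing.
Larch: no edge straddles that height → 0 crossings.
Mesa: 3–4 at easting≈173103.4 (right), 4–1 at easting≈173824.7 (right) → 2 crossings.
Ford: no edge straddles that height → 0 crossings.
Only Basin has an odd count, so the point is inside Basin.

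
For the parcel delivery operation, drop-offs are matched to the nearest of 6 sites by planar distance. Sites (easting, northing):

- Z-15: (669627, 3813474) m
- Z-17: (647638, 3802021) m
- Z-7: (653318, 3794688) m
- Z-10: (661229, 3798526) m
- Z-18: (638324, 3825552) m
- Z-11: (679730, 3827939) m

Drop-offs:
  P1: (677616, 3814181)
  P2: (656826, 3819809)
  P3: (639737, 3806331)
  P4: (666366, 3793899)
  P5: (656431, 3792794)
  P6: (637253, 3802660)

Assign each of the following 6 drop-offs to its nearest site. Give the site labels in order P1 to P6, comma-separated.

P1 → Z-15 (d²=64323970.00)
P2 → Z-15 (d²=203997826.00)
P3 → Z-17 (d²=81001901.00)
P4 → Z-10 (d²=47797898.00)
P5 → Z-7 (d²=13278005.00)
P6 → Z-17 (d²=108256546.00)

Z-15, Z-15, Z-17, Z-10, Z-7, Z-17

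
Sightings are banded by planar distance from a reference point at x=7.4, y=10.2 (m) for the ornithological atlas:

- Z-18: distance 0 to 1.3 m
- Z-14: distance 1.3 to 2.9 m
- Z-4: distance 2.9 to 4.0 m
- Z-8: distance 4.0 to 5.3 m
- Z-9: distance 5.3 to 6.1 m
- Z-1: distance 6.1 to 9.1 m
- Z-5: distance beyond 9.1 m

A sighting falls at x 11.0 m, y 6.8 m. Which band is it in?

Distance = √((11.0−7.4)² + (6.8−10.2)²) = √(12.960 + 11.560) = 4.952 m.
4.0 ≤ 4.952 < 5.3 → Z-8.

Z-8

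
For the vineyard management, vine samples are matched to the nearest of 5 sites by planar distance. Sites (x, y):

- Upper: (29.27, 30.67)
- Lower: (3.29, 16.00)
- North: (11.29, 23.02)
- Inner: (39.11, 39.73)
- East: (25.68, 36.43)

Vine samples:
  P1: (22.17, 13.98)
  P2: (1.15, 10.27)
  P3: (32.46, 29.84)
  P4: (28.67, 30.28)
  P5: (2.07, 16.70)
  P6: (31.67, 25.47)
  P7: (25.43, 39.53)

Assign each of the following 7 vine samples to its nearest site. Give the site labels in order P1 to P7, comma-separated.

P1 → North (d²=200.10)
P2 → Lower (d²=37.41)
P3 → Upper (d²=10.87)
P4 → Upper (d²=0.51)
P5 → Lower (d²=1.98)
P6 → Upper (d²=32.80)
P7 → East (d²=9.67)

North, Lower, Upper, Upper, Lower, Upper, East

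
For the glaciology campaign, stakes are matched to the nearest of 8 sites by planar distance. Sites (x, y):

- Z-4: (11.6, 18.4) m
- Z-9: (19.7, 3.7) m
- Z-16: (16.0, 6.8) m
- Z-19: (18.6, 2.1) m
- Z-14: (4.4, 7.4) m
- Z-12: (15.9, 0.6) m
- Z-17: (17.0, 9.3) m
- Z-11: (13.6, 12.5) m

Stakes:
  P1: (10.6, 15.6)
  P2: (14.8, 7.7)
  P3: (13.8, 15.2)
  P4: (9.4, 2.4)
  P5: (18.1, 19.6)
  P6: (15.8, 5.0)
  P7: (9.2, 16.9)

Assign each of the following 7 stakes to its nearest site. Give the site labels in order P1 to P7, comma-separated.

P1 → Z-4 (d²=8.84)
P2 → Z-16 (d²=2.25)
P3 → Z-11 (d²=7.33)
P4 → Z-12 (d²=45.49)
P5 → Z-4 (d²=43.69)
P6 → Z-16 (d²=3.28)
P7 → Z-4 (d²=8.01)

Z-4, Z-16, Z-11, Z-12, Z-4, Z-16, Z-4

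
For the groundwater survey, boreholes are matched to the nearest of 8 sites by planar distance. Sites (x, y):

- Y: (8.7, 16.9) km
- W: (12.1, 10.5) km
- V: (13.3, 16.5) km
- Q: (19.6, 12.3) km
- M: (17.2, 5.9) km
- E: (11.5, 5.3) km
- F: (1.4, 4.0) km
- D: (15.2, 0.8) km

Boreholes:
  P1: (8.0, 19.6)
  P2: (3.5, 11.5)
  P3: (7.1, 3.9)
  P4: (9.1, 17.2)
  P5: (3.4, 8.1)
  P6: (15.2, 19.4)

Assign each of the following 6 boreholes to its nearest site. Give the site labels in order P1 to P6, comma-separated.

Y, Y, E, Y, F, V

P1 → Y (d²=7.78)
P2 → Y (d²=56.20)
P3 → E (d²=21.32)
P4 → Y (d²=0.25)
P5 → F (d²=20.81)
P6 → V (d²=12.02)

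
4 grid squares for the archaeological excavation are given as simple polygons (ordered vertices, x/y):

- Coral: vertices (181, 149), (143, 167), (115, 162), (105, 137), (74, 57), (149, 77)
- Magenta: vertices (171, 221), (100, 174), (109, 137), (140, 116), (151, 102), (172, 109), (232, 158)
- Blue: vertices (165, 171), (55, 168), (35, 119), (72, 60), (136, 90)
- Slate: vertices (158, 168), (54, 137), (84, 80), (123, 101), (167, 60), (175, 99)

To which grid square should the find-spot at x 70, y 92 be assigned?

Cast a ray rightward from (70, 92). For each polygon, the edges (by vertex number in listed order) whose endpoints lie on opposite sides of y = 92, where each meets that height, and whether that is right or left of the point:
Coral: 4–5 at x≈87.6 (right), 6–1 at x≈155.7 (right) → 2 crossings.
Magenta: no edge straddles that height → 0 crossings.
Blue: 3–4 at x≈51.9 (left), 5–1 at x≈136.7 (right) → 1 crossing.
Slate: 2–3 at x≈77.7 (right), 3–4 at x≈106.3 (right), 4–5 at x≈132.7 (right), 5–6 at x≈173.6 (right) → 4 crossings.
Only Blue has an odd count, so the point is inside Blue.

Blue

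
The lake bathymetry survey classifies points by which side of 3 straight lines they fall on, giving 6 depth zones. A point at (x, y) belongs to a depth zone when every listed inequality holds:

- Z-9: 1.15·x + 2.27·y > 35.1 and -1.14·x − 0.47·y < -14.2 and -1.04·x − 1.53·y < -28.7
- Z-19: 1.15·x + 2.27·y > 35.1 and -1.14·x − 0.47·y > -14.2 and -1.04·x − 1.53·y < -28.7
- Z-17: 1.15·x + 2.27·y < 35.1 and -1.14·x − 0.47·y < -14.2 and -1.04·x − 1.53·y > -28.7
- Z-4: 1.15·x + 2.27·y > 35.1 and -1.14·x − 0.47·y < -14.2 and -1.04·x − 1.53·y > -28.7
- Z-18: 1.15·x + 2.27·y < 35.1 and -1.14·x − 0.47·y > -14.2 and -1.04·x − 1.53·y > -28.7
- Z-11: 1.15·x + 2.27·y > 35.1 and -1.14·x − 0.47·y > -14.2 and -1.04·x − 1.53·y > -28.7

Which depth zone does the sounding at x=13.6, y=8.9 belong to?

Z-4

1.15·13.6 + 2.27·8.9 = 35.843, which is > 35.1
-1.14·13.6 − 0.47·8.9 = -19.687, which is < -14.2
-1.04·13.6 − 1.53·8.9 = -27.761, which is > -28.7
This sign pattern matches Z-4.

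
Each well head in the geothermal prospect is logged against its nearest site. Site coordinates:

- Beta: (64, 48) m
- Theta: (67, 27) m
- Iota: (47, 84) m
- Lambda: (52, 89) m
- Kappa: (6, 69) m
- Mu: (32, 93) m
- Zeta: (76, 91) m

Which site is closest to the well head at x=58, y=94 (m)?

Lambda

Squared distances to each site:
Beta: 2152.000; Theta: 4570.000; Iota: 221.000; Lambda: 61.000; Kappa: 3329.000; Mu: 677.000; Zeta: 333.000.
Minimum at Lambda.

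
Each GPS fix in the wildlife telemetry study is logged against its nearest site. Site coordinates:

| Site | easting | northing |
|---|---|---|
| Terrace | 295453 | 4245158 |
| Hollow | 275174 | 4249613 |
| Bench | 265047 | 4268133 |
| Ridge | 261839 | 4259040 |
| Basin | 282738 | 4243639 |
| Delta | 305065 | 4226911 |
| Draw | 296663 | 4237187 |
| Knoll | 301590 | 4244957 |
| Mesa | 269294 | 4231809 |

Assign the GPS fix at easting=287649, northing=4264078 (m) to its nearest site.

Hollow

Squared distances to each site:
Terrace: 418868816.000; Hollow: 364861850.000; Bench: 527293429.000; Ridge: 691537544.000; Basin: 441870642.000; Delta: 1684702945.000; Draw: 804378077.000; Knoll: 559964122.000; Mesa: 1378194386.000.
Minimum at Hollow.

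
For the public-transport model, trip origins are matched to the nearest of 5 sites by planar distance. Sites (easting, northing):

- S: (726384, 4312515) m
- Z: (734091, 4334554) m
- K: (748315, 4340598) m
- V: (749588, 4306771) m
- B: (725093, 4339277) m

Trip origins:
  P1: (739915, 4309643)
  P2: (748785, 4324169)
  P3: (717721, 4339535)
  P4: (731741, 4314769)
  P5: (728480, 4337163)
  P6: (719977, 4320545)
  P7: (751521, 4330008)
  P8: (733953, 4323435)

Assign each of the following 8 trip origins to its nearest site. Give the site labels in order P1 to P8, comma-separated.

V, K, B, S, B, S, K, Z

P1 → V (d²=101815313.00)
P2 → K (d²=270132941.00)
P3 → B (d²=54412948.00)
P4 → S (d²=33777965.00)
P5 → B (d²=15940765.00)
P6 → S (d²=105530549.00)
P7 → K (d²=122426536.00)
P8 → Z (d²=123651205.00)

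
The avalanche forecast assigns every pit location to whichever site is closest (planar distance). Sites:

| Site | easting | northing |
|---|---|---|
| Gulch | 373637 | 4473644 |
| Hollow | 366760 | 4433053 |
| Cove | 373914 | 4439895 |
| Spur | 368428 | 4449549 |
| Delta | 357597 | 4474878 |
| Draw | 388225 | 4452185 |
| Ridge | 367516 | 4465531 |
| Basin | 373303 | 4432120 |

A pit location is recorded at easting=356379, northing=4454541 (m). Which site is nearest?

Spur

Squared distances to each site:
Gulch: 662763173.000; Hollow: 569499305.000; Cove: 521981541.000; Spur: 170098465.000; Delta: 415077093.000; Draw: 1019718452.000; Ridge: 244812869.000; Basin: 789123017.000.
Minimum at Spur.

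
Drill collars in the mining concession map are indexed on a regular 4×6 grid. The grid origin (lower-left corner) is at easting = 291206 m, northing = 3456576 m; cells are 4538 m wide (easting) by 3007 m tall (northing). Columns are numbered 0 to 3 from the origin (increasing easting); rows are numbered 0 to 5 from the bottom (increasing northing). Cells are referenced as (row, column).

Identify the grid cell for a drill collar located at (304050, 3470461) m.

(4, 2)

Column index: ⌊(304050 − 291206) / 4538⌋ = ⌊2.830⌋ = 2
Row offset from origin: ⌊(3470461 − 3456576) / 3007⌋ = ⌊4.618⌋ = 4 → row 4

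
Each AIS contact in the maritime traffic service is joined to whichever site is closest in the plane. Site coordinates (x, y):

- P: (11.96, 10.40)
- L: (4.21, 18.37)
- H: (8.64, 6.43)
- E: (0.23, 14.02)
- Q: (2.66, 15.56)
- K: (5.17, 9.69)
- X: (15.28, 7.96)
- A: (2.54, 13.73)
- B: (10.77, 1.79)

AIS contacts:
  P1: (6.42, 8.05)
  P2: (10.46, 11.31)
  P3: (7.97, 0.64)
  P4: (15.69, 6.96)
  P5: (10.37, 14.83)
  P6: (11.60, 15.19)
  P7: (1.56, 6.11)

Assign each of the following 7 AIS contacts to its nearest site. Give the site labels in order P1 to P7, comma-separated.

K, P, B, X, P, P, K

P1 → K (d²=4.25)
P2 → P (d²=3.08)
P3 → B (d²=9.16)
P4 → X (d²=1.17)
P5 → P (d²=22.15)
P6 → P (d²=23.07)
P7 → K (d²=25.85)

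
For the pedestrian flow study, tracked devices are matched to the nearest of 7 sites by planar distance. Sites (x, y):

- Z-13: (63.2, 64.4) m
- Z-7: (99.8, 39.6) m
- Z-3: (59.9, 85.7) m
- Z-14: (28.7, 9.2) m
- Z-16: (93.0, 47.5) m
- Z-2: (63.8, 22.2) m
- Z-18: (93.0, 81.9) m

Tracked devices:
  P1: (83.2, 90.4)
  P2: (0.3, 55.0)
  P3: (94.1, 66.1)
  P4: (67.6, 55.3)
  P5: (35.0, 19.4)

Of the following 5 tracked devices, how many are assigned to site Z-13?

P1 → Z-18
P2 → Z-14
P3 → Z-18
P4 → Z-13
P5 → Z-14
1 of the 5 goes to Z-13.

1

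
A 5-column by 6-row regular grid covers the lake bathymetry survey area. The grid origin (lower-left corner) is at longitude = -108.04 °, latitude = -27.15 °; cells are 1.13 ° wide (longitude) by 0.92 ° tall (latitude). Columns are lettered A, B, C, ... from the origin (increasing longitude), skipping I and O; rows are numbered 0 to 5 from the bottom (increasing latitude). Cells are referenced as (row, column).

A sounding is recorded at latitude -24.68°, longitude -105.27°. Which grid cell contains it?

(2, C)

Column index: ⌊(-105.27 − -108.04) / 1.13⌋ = ⌊2.451⌋ = 2 → column C
Row offset from origin: ⌊(-24.68 − -27.15) / 0.92⌋ = ⌊2.685⌋ = 2 → row 2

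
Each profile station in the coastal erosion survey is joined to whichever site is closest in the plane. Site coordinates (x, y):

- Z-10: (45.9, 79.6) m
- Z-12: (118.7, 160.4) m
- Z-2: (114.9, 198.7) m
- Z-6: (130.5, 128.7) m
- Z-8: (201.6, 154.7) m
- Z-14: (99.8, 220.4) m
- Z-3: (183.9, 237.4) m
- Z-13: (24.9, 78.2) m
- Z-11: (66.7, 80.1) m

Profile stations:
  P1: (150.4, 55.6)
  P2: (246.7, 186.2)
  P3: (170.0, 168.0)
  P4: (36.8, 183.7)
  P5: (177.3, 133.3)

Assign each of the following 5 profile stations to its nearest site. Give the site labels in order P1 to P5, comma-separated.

Z-6, Z-8, Z-8, Z-14, Z-8

P1 → Z-6 (d²=5739.62)
P2 → Z-8 (d²=3026.26)
P3 → Z-8 (d²=1175.45)
P4 → Z-14 (d²=5315.89)
P5 → Z-8 (d²=1048.45)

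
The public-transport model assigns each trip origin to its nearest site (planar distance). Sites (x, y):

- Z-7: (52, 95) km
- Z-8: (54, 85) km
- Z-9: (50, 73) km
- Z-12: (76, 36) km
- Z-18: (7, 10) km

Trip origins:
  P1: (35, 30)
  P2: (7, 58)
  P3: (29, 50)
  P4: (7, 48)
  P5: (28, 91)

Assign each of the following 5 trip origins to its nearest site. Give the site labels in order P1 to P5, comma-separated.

P1 → Z-18 (d²=1184.00)
P2 → Z-9 (d²=2074.00)
P3 → Z-9 (d²=970.00)
P4 → Z-18 (d²=1444.00)
P5 → Z-7 (d²=592.00)

Z-18, Z-9, Z-9, Z-18, Z-7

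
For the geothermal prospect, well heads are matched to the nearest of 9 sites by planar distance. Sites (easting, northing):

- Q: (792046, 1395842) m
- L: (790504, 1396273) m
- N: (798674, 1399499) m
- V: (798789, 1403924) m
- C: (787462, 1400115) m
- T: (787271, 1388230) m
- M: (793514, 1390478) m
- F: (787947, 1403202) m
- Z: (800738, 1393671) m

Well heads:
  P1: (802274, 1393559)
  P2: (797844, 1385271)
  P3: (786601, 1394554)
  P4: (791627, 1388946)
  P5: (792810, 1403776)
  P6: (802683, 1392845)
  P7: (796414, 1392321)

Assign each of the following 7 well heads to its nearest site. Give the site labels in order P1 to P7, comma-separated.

P1 → Z (d²=2371840.00)
P2 → M (d²=45861749.00)
P3 → L (d²=18188370.00)
P4 → M (d²=5907793.00)
P5 → F (d²=23978245.00)
P6 → Z (d²=4465301.00)
P7 → M (d²=11806649.00)

Z, M, L, M, F, Z, M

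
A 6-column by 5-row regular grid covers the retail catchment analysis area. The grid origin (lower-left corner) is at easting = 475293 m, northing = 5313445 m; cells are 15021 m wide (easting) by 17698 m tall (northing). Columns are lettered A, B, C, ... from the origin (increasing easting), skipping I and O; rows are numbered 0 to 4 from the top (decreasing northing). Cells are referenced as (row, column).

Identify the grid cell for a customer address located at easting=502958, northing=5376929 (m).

(1, B)

Column index: ⌊(502958 − 475293) / 15021⌋ = ⌊1.842⌋ = 1 → column B
Row offset from origin: ⌊(5376929 − 5313445) / 17698⌋ = ⌊3.587⌋ = 3 → row 1 (counted from top)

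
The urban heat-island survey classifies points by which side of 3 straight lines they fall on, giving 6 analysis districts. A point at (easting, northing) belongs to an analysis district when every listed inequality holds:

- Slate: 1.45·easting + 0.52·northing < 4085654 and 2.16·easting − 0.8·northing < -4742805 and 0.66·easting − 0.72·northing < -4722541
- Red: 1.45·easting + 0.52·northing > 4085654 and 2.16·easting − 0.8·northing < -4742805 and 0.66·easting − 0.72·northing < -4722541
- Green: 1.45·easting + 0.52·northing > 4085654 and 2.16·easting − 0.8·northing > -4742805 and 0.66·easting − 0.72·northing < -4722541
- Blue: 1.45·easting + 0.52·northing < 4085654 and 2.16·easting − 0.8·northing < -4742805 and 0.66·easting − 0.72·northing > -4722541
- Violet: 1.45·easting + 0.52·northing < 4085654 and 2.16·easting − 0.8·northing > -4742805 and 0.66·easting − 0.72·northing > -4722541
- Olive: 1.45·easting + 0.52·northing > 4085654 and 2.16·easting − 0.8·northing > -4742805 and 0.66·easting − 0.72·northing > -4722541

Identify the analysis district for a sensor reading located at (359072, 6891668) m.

Green

1.45·359072 + 0.52·6891668 = 4104321.760, which is > 4085654
2.16·359072 − 0.8·6891668 = -4737738.880, which is > -4742805
0.66·359072 − 0.72·6891668 = -4725013.440, which is < -4722541
This sign pattern matches Green.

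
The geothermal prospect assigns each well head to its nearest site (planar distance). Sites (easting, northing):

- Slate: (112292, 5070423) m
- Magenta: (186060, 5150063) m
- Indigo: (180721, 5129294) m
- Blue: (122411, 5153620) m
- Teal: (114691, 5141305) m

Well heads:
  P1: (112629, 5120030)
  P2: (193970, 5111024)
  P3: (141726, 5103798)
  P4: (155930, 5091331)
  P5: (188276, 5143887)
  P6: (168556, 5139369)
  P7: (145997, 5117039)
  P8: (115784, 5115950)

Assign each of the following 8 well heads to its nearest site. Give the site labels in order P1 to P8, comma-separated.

Teal, Indigo, Slate, Indigo, Magenta, Indigo, Indigo, Teal

P1 → Teal (d²=456877469.00)
P2 → Indigo (d²=509328901.00)
P3 → Slate (d²=1980250981.00)
P4 → Indigo (d²=2055783050.00)
P5 → Magenta (d²=43053632.00)
P6 → Indigo (d²=249492850.00)
P7 → Indigo (d²=1355941201.00)
P8 → Teal (d²=644070674.00)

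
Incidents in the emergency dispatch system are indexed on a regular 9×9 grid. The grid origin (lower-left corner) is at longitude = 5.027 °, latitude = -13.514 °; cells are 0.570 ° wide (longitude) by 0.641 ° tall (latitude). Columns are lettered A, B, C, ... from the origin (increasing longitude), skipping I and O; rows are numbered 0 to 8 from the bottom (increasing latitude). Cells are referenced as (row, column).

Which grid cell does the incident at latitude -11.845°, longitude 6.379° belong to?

(2, C)

Column index: ⌊(6.379 − 5.027) / 0.570⌋ = ⌊2.372⌋ = 2 → column C
Row offset from origin: ⌊(-11.845 − -13.514) / 0.641⌋ = ⌊2.604⌋ = 2 → row 2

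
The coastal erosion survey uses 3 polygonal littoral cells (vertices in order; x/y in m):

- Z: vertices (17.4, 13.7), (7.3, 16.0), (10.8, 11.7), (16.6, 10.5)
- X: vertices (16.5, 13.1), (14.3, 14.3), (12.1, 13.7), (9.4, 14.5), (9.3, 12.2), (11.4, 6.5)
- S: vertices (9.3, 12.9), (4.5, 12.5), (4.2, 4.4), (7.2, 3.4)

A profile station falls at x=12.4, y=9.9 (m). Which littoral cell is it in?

X

Cast a ray rightward from (12.4, 9.9). For each polygon, the edges (by vertex number in listed order) whose endpoints lie on opposite sides of y = 9.9, where each meets that height, and whether that is right or left of the point:
Z: no edge straddles that height → 0 crossings.
X: 5–6 at x≈10.15 (left), 6–1 at x≈14.03 (right) → 1 crossing.
S: 2–3 at x≈4.40 (left), 4–1 at x≈8.64 (left) → 0 crossings.
Only X has an odd count, so the point is inside X.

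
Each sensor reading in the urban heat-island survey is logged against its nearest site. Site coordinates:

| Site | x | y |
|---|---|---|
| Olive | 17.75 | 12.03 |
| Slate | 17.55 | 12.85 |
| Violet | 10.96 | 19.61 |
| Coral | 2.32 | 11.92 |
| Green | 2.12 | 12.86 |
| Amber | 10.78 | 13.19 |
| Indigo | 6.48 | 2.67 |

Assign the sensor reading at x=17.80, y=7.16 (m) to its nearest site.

Olive

Squared distances to each site:
Olive: 23.719; Slate: 32.439; Violet: 201.788; Coral: 262.288; Green: 278.352; Amber: 85.641; Indigo: 148.303.
Minimum at Olive.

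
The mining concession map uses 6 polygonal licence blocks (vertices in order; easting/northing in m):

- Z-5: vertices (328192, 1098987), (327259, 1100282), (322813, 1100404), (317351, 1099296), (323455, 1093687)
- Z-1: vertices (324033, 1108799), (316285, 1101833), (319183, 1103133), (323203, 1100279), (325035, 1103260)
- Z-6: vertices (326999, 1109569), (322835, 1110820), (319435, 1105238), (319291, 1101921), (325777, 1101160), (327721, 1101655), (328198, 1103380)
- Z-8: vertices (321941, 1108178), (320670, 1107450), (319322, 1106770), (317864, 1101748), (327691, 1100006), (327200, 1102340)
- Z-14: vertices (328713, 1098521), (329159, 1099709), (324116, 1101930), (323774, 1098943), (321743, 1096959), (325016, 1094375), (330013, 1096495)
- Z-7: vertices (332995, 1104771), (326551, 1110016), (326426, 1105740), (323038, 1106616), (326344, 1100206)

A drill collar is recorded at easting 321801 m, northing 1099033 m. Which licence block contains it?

Z-5

Cast a ray rightward from (321801, 1099033). For each polygon, the edges (by vertex number in listed order) whose endpoints lie on opposite sides of northing = 1099033, where each meets that height, and whether that is right or left of the point:
Z-5: 1–2 at easting≈328158.9 (right), 4–5 at easting≈317637.2 (left) → 1 crossing.
Z-1: no edge straddles that height → 0 crossings.
Z-6: no edge straddles that height → 0 crossings.
Z-8: no edge straddles that height → 0 crossings.
Z-14: 1–2 at easting≈328905.2 (right), 3–4 at easting≈323784.3 (right) → 2 crossings.
Z-7: no edge straddles that height → 0 crossings.
Only Z-5 has an odd count, so the point is inside Z-5.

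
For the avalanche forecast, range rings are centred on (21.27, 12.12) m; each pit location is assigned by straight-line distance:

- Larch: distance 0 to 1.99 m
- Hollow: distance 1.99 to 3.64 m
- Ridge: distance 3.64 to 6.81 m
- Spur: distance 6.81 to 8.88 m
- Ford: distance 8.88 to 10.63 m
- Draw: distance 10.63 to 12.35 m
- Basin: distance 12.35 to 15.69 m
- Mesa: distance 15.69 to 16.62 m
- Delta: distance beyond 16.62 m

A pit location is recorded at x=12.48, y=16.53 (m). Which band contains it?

Distance = √((12.48−21.27)² + (16.53−12.12)²) = √(77.264 + 19.448) = 9.834 m.
8.88 ≤ 9.834 < 10.63 → Ford.

Ford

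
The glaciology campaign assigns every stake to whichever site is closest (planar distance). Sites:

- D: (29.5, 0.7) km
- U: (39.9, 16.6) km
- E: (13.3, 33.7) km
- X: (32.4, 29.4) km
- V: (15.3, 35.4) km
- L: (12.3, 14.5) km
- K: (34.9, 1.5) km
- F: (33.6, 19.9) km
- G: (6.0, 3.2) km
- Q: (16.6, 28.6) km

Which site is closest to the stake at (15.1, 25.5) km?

Q

Squared distances to each site:
D: 822.400; U: 694.250; E: 70.480; X: 314.500; V: 98.050; L: 128.840; K: 968.040; F: 373.610; G: 580.100; Q: 11.860.
Minimum at Q.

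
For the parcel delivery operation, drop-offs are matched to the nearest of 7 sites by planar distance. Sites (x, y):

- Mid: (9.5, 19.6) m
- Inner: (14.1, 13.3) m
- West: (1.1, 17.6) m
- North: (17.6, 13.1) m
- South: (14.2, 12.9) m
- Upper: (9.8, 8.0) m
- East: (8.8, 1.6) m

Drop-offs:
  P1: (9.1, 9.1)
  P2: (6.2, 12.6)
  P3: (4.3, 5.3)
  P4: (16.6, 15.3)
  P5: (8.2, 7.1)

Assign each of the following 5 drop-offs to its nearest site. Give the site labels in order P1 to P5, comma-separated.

P1 → Upper (d²=1.70)
P2 → Upper (d²=34.12)
P3 → East (d²=33.94)
P4 → North (d²=5.84)
P5 → Upper (d²=3.37)

Upper, Upper, East, North, Upper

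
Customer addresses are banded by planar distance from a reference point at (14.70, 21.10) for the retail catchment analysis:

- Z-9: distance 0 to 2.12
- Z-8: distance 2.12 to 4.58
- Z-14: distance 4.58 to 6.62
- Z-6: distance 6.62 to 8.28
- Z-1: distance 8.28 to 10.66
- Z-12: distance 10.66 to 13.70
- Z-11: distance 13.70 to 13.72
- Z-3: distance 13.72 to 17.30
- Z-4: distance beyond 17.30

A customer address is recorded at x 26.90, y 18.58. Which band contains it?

Z-12

Distance = √((26.90−14.70)² + (18.58−21.10)²) = √(148.840 + 6.350) = 12.458.
10.66 ≤ 12.458 < 13.70 → Z-12.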